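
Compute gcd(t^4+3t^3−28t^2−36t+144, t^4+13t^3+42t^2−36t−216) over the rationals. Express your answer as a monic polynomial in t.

t^3+7t^2−36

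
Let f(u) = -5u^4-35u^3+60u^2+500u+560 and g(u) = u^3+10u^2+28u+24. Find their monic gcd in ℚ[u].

Apply the Euclidean algorithm:
  -5u^4-35u^3+60u^2+500u+560 = (-5u+15)(u^3+10u^2+28u+24) + (50u^2+200u+200)
  u^3+10u^2+28u+24 = ((1/50)u+3/25)(50u^2+200u+200) + (0)
Last nonzero remainder: 50u^2+200u+200. Dividing through by 50 gives the monic gcd u^2+4u+4.

u^2+4u+4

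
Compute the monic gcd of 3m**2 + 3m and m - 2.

Repeated division with remainder:
  3m**2 + 3m = (3m + 9)(m - 2) + (18)
  m - 2 = ((1/18)m - 1/9)(18) + (0)
The last nonzero remainder is the constant 18, so the polynomials are coprime and gcd = 1.

1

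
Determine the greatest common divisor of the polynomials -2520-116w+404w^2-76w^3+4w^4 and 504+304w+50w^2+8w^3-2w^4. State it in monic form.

Euclidean algorithm in ℚ[w]:
  4w^4-76w^3+404w^2-116w-2520 = (-2)(-2w^4+8w^3+50w^2+304w+504) + (-60w^3+504w^2+492w-1512)
  -2w^4+8w^3+50w^2+304w+504 = ((1/30)w+11/75)(-60w^3+504w^2+492w-1512) + (-(1008/25)w^2+(7056/25)w+18144/25)
  -60w^3+504w^2+492w-1512 = ((125/84)w-25/12)(-(1008/25)w^2+(7056/25)w+18144/25) + (0)
Last nonzero remainder: -(1008/25)w^2+(7056/25)w+18144/25. Dividing through by -1008/25 gives the monic gcd w^2-7w-18.

-18-7w+w^2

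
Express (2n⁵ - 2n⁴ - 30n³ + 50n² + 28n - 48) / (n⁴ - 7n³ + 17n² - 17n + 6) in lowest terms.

(2n² + 10n + 8)/(n - 1)

By polynomial division,
  2n⁵ - 2n⁴ - 30n³ + 50n² + 28n - 48 = (2n + 12)(n⁴ - 7n³ + 17n² - 17n + 6) + (20n³ - 120n² + 220n - 120)
  n⁴ - 7n³ + 17n² - 17n + 6 = ((1/20)n - 1/20)(20n³ - 120n² + 220n - 120) + (0)
Last nonzero remainder: 20n³ - 120n² + 220n - 120. Dividing through by 20 gives the monic gcd n³ - 6n² + 11n - 6.
Cancel n³ - 6n² + 11n - 6 from numerator and denominator to get the reduced form.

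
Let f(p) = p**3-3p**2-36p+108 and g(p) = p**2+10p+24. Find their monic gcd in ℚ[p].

Apply the Euclidean algorithm:
  p**3-3p**2-36p+108 = (p-13)(p**2+10p+24) + (70p+420)
  p**2+10p+24 = ((1/70)p+2/35)(70p+420) + (0)
Last nonzero remainder: 70p+420. Dividing through by 70 gives the monic gcd p+6.

p+6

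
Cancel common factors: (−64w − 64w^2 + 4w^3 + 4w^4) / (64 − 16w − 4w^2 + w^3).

Euclidean algorithm in ℚ[w]:
  4w^4 + 4w^3 − 64w^2 − 64w = (4w + 20)(w^3 − 4w^2 − 16w + 64) + (80w^2 − 1280)
  w^3 − 4w^2 − 16w + 64 = ((1/80)w − 1/20)(80w^2 − 1280) + (0)
Last nonzero remainder: 80w^2 − 1280. Dividing through by 80 gives the monic gcd w^2 − 16.
Cancel w^2 − 16 from numerator and denominator to get the reduced form.

(4w + 4w^2)/(−4 + w)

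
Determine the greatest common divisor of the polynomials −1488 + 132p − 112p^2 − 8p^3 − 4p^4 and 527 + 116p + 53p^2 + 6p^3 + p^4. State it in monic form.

31 + 5p + p^2

Euclidean algorithm in ℚ[p]:
  −4p^4 − 8p^3 − 112p^2 + 132p − 1488 = (−4)(p^4 + 6p^3 + 53p^2 + 116p + 527) + (16p^3 + 100p^2 + 596p + 620)
  p^4 + 6p^3 + 53p^2 + 116p + 527 = ((1/16)p − 1/64)(16p^3 + 100p^2 + 596p + 620) + ((277/16)p^2 + (1385/16)p + 8587/16)
  16p^3 + 100p^2 + 596p + 620 = ((256/277)p + 320/277)((277/16)p^2 + (1385/16)p + 8587/16) + (0)
Last nonzero remainder: (277/16)p^2 + (1385/16)p + 8587/16. Dividing through by 277/16 gives the monic gcd p^2 + 5p + 31.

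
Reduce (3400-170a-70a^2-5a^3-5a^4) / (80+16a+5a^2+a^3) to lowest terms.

By polynomial division,
  -5a^4-5a^3-70a^2-170a+3400 = (-5a+20)(a^3+5a^2+16a+80) + (-90a^2-90a+1800)
  a^3+5a^2+16a+80 = (-(1/90)a-2/45)(-90a^2-90a+1800) + (32a+160)
  -90a^2-90a+1800 = (-(45/16)a+45/4)(32a+160) + (0)
Last nonzero remainder: 32a+160. Dividing through by 32 gives the monic gcd a+5.
Cancel a+5 from numerator and denominator to get the reduced form.

(680-170a+20a^2-5a^3)/(16+a^2)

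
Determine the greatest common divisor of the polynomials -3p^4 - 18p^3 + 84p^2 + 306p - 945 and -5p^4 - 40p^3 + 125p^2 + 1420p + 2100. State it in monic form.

By polynomial division,
  -3p^4 - 18p^3 + 84p^2 + 306p - 945 = (3/5)(-5p^4 - 40p^3 + 125p^2 + 1420p + 2100) + (6p^3 + 9p^2 - 546p - 2205)
  -5p^4 - 40p^3 + 125p^2 + 1420p + 2100 = (-(5/6)p - 65/12)(6p^3 + 9p^2 - 546p - 2205) + (-(1125/4)p^2 - 3375p - 39375/4)
  6p^3 + 9p^2 - 546p - 2205 = (-(8/375)p + 28/125)(-(1125/4)p^2 - 3375p - 39375/4) + (0)
Last nonzero remainder: -(1125/4)p^2 - 3375p - 39375/4. Dividing through by -1125/4 gives the monic gcd p^2 + 12p + 35.

p^2 + 12p + 35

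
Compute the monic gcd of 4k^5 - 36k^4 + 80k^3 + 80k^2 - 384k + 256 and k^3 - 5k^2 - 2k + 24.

Apply the Euclidean algorithm:
  4k^5 - 36k^4 + 80k^3 + 80k^2 - 384k + 256 = (4k^2 - 16k + 8)(k^3 - 5k^2 - 2k + 24) + (-8k^2 + 16k + 64)
  k^3 - 5k^2 - 2k + 24 = (-(1/8)k + 3/8)(-8k^2 + 16k + 64) + (0)
Last nonzero remainder: -8k^2 + 16k + 64. Dividing through by -8 gives the monic gcd k^2 - 2k - 8.

k^2 - 2k - 8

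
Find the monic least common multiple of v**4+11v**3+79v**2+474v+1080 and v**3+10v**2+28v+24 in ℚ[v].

v**6+15v**5+127v**4+834v**3+3292v**2+6216v+4320

Repeated division with remainder:
  v**4+11v**3+79v**2+474v+1080 = (v+1)(v**3+10v**2+28v+24) + (41v**2+422v+1056)
  v**3+10v**2+28v+24 = ((1/41)v−12/1681)(41v**2+422v+1056) + ((8836/1681)v+53016/1681)
  41v**2+422v+1056 = ((68921/8836)v+73964/2209)((8836/1681)v+53016/1681) + (0)
Last nonzero remainder: (8836/1681)v+53016/1681. Dividing through by 8836/1681 gives the monic gcd v+6.
Then lcm(f, g) = f·g / gcd(f, g); expanding and making the result monic gives the answer.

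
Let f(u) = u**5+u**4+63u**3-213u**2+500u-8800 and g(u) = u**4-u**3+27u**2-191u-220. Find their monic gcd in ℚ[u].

u**3-2u**2+29u-220

Euclidean algorithm in ℚ[u]:
  u**5+u**4+63u**3-213u**2+500u-8800 = (u+2)(u**4-u**3+27u**2-191u-220) + (38u**3-76u**2+1102u-8360)
  u**4-u**3+27u**2-191u-220 = ((1/38)u+1/38)(38u**3-76u**2+1102u-8360) + (0)
Last nonzero remainder: 38u**3-76u**2+1102u-8360. Dividing through by 38 gives the monic gcd u**3-2u**2+29u-220.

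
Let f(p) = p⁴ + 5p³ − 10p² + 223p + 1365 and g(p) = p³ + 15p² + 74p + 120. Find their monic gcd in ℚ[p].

Euclidean algorithm in ℚ[p]:
  p⁴ + 5p³ − 10p² + 223p + 1365 = (p − 10)(p³ + 15p² + 74p + 120) + (66p² + 843p + 2565)
  p³ + 15p² + 74p + 120 = ((1/66)p + 49/1452)(66p² + 843p + 2565) + ((3237/484)p + 16185/484)
  66p² + 843p + 2565 = ((10648/1079)p + 82764/1079)((3237/484)p + 16185/484) + (0)
Last nonzero remainder: (3237/484)p + 16185/484. Dividing through by 3237/484 gives the monic gcd p + 5.

p + 5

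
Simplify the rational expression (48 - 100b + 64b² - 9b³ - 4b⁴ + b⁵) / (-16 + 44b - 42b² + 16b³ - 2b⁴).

(-24 + 14b + b² - b³)/(8 - 10b + 2b²)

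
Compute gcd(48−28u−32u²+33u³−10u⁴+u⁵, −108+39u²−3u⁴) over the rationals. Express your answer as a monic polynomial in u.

Repeated division with remainder:
  u⁵−10u⁴+33u³−32u²−28u+48 = (−(1/3)u+10/3)(−3u⁴+39u²−108) + (46u³−162u²−64u+408)
  −3u⁴+39u²−108 = (−(3/46)u−243/1058)(46u³−162u²−64u+408) + (−(1260/529)u²+(6300/529)u−7560/529)
  46u³−162u²−64u+408 = (−(12167/630)u−8993/315)(−(1260/529)u²+(6300/529)u−7560/529) + (0)
Last nonzero remainder: −(1260/529)u²+(6300/529)u−7560/529. Dividing through by −1260/529 gives the monic gcd u²−5u+6.

6−5u+u²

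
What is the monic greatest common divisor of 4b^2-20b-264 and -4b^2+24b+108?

Repeated division with remainder:
  4b^2-20b-264 = (-1)(-4b^2+24b+108) + (4b-156)
  -4b^2+24b+108 = (-b-33)(4b-156) + (-5040)
  4b-156 = (-(1/1260)b+13/420)(-5040) + (0)
The last nonzero remainder is the constant -5040, so the polynomials are coprime and gcd = 1.

1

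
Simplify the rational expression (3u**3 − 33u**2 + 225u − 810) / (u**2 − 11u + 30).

Repeated division with remainder:
  3u**3 − 33u**2 + 225u − 810 = (3u)(u**2 − 11u + 30) + (135u − 810)
  u**2 − 11u + 30 = ((1/135)u − 1/27)(135u − 810) + (0)
Last nonzero remainder: 135u − 810. Dividing through by 135 gives the monic gcd u − 6.
Cancel u − 6 from numerator and denominator to get the reduced form.

(3u**2 − 15u + 135)/(u − 5)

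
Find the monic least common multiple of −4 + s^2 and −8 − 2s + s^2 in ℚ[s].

16 − 4s − 4s^2 + s^3

Apply the Euclidean algorithm:
  s^2 − 4 = (s^2 − 2s − 8) + (2s + 4)
  s^2 − 2s − 8 = ((1/2)s − 2)(2s + 4) + (0)
Last nonzero remainder: 2s + 4. Dividing through by 2 gives the monic gcd s + 2.
Then lcm(f, g) = f·g / gcd(f, g); expanding and making the result monic gives the answer.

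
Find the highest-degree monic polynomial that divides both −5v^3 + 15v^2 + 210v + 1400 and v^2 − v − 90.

v − 10

By polynomial division,
  −5v^3 + 15v^2 + 210v + 1400 = (−5v + 10)(v^2 − v − 90) + (−230v + 2300)
  v^2 − v − 90 = (−(1/230)v − 9/230)(−230v + 2300) + (0)
Last nonzero remainder: −230v + 2300. Dividing through by −230 gives the monic gcd v − 10.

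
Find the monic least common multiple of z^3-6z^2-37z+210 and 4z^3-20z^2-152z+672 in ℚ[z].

z^4-10z^3-13z^2+358z-840

Apply the Euclidean algorithm:
  z^3-6z^2-37z+210 = (1/4)(4z^3-20z^2-152z+672) + (-z^2+z+42)
  4z^3-20z^2-152z+672 = (-4z+16)(-z^2+z+42) + (0)
Last nonzero remainder: -z^2+z+42. Dividing through by -1 gives the monic gcd z^2-z-42.
Then lcm(f, g) = f·g / gcd(f, g); expanding and making the result monic gives the answer.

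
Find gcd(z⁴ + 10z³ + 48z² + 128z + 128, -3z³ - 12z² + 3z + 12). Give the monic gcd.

z + 4

By polynomial division,
  z⁴ + 10z³ + 48z² + 128z + 128 = (-(1/3)z - 2)(-3z³ - 12z² + 3z + 12) + (25z² + 138z + 152)
  -3z³ - 12z² + 3z + 12 = (-(3/25)z + 114/625)(25z² + 138z + 152) + (-(2457/625)z - 9828/625)
  25z² + 138z + 152 = (-(15625/2457)z - 23750/2457)(-(2457/625)z - 9828/625) + (0)
Last nonzero remainder: -(2457/625)z - 9828/625. Dividing through by -2457/625 gives the monic gcd z + 4.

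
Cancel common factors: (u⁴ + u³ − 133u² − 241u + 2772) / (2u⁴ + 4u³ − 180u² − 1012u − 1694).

Euclidean algorithm in ℚ[u]:
  u⁴ + u³ − 133u² − 241u + 2772 = (1/2)(2u⁴ + 4u³ − 180u² − 1012u − 1694) + (−u³ − 43u² + 265u + 3619)
  2u⁴ + 4u³ − 180u² − 1012u − 1694 = (−2u + 82)(−u³ − 43u² + 265u + 3619) + (3876u² − 15504u − 298452)
  −u³ − 43u² + 265u + 3619 = (−(1/3876)u − 47/3876)(3876u² − 15504u − 298452) + (0)
Last nonzero remainder: 3876u² − 15504u − 298452. Dividing through by 3876 gives the monic gcd u² − 4u − 77.
Cancel u² − 4u − 77 from numerator and denominator to get the reduced form.

(u² + 5u − 36)/(2u² + 12u + 22)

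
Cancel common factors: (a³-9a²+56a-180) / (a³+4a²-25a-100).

(a²-4a+36)/(a²+9a+20)

By polynomial division,
  a³-9a²+56a-180 = (a³+4a²-25a-100) + (-13a²+81a-80)
  a³+4a²-25a-100 = (-(1/13)a-133/169)(-13a²+81a-80) + ((5508/169)a-27540/169)
  -13a²+81a-80 = (-(2197/5508)a+676/1377)((5508/169)a-27540/169) + (0)
Last nonzero remainder: (5508/169)a-27540/169. Dividing through by 5508/169 gives the monic gcd a-5.
Cancel a-5 from numerator and denominator to get the reduced form.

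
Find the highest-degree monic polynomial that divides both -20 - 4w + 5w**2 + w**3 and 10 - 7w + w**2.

-2 + w

By polynomial division,
  w**3 + 5w**2 - 4w - 20 = (w + 12)(w**2 - 7w + 10) + (70w - 140)
  w**2 - 7w + 10 = ((1/70)w - 1/14)(70w - 140) + (0)
Last nonzero remainder: 70w - 140. Dividing through by 70 gives the monic gcd w - 2.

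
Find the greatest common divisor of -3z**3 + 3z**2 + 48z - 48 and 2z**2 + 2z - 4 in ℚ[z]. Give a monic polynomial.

Repeated division with remainder:
  -3z**3 + 3z**2 + 48z - 48 = (-(3/2)z + 3)(2z**2 + 2z - 4) + (36z - 36)
  2z**2 + 2z - 4 = ((1/18)z + 1/9)(36z - 36) + (0)
Last nonzero remainder: 36z - 36. Dividing through by 36 gives the monic gcd z - 1.

z - 1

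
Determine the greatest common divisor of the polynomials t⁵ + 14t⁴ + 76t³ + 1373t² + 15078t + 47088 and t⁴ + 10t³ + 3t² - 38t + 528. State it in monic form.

t² + 14t + 48

Apply the Euclidean algorithm:
  t⁵ + 14t⁴ + 76t³ + 1373t² + 15078t + 47088 = (t + 4)(t⁴ + 10t³ + 3t² - 38t + 528) + (33t³ + 1399t² + 14702t + 44976)
  t⁴ + 10t³ + 3t² - 38t + 528 = ((1/33)t - 1069/1089)(33t³ + 1399t² + 14702t + 44976) + ((1013632/1089)t² + (14190848/1089)t + 16218112/363)
  33t³ + 1399t² + 14702t + 44976 = ((35937/1013632)t + 1020393/1013632)((1013632/1089)t² + (14190848/1089)t + 16218112/363) + (0)
Last nonzero remainder: (1013632/1089)t² + (14190848/1089)t + 16218112/363. Dividing through by 1013632/1089 gives the monic gcd t² + 14t + 48.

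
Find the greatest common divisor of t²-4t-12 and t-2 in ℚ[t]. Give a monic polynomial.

1

Euclidean algorithm in ℚ[t]:
  t²-4t-12 = (t-2)(t-2) + (-16)
  t-2 = (-(1/16)t+1/8)(-16) + (0)
The last nonzero remainder is the constant -16, so the polynomials are coprime and gcd = 1.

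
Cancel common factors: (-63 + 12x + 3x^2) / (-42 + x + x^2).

(-9 + 3x)/(-6 + x)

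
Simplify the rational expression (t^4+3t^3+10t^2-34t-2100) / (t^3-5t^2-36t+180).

By polynomial division,
  t^4+3t^3+10t^2-34t-2100 = (t+8)(t^3-5t^2-36t+180) + (86t^2+74t-3540)
  t^3-5t^2-36t+180 = ((1/86)t-126/1849)(86t^2+74t-3540) + ((18870/1849)t-113220/1849)
  86t^2+74t-3540 = ((79507/9435)t+109091/1887)((18870/1849)t-113220/1849) + (0)
Last nonzero remainder: (18870/1849)t-113220/1849. Dividing through by 18870/1849 gives the monic gcd t-6.
Cancel t-6 from numerator and denominator to get the reduced form.

(t^3+9t^2+64t+350)/(t^2+t-30)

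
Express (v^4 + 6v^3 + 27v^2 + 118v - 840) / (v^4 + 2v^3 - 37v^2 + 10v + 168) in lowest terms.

Euclidean algorithm in ℚ[v]:
  v^4 + 6v^3 + 27v^2 + 118v - 840 = (v^4 + 2v^3 - 37v^2 + 10v + 168) + (4v^3 + 64v^2 + 108v - 1008)
  v^4 + 2v^3 - 37v^2 + 10v + 168 = ((1/4)v - 7/2)(4v^3 + 64v^2 + 108v - 1008) + (160v^2 + 640v - 3360)
  4v^3 + 64v^2 + 108v - 1008 = ((1/40)v + 3/10)(160v^2 + 640v - 3360) + (0)
Last nonzero remainder: 160v^2 + 640v - 3360. Dividing through by 160 gives the monic gcd v^2 + 4v - 21.
Cancel v^2 + 4v - 21 from numerator and denominator to get the reduced form.

(v^2 + 2v + 40)/(v^2 - 2v - 8)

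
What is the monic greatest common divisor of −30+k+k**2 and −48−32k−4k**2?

6+k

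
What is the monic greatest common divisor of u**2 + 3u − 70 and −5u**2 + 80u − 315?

u − 7

Apply the Euclidean algorithm:
  u**2 + 3u − 70 = (−1/5)(−5u**2 + 80u − 315) + (19u − 133)
  −5u**2 + 80u − 315 = (−(5/19)u + 45/19)(19u − 133) + (0)
Last nonzero remainder: 19u − 133. Dividing through by 19 gives the monic gcd u − 7.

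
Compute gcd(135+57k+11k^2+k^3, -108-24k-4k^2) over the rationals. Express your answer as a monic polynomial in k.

Apply the Euclidean algorithm:
  k^3+11k^2+57k+135 = (-(1/4)k-5/4)(-4k^2-24k-108) + (0)
Last nonzero remainder: -4k^2-24k-108. Dividing through by -4 gives the monic gcd k^2+6k+27.

27+6k+k^2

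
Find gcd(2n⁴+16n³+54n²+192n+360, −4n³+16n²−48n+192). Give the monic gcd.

Apply the Euclidean algorithm:
  2n⁴+16n³+54n²+192n+360 = (−(1/2)n−6)(−4n³+16n²−48n+192) + (126n²+1512)
  −4n³+16n²−48n+192 = (−(2/63)n+8/63)(126n²+1512) + (0)
Last nonzero remainder: 126n²+1512. Dividing through by 126 gives the monic gcd n²+12.

n²+12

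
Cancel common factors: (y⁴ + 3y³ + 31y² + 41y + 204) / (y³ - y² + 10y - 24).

Euclidean algorithm in ℚ[y]:
  y⁴ + 3y³ + 31y² + 41y + 204 = (y + 4)(y³ - y² + 10y - 24) + (25y² + 25y + 300)
  y³ - y² + 10y - 24 = ((1/25)y - 2/25)(25y² + 25y + 300) + (0)
Last nonzero remainder: 25y² + 25y + 300. Dividing through by 25 gives the monic gcd y² + y + 12.
Cancel y² + y + 12 from numerator and denominator to get the reduced form.

(y² + 2y + 17)/(y - 2)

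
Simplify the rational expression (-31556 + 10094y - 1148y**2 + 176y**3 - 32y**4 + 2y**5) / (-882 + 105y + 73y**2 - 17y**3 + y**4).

(-644 + 22y - 4y**2 + 2y**3)/(-18 - 3y + y**2)

By polynomial division,
  2y**5 - 32y**4 + 176y**3 - 1148y**2 + 10094y - 31556 = (2y + 2)(y**4 - 17y**3 + 73y**2 + 105y - 882) + (64y**3 - 1504y**2 + 11648y - 29792)
  y**4 - 17y**3 + 73y**2 + 105y - 882 = ((1/64)y + 13/128)(64y**3 - 1504y**2 + 11648y - 29792) + ((175/4)y**2 - (1225/2)y + 8575/4)
  64y**3 - 1504y**2 + 11648y - 29792 = ((256/175)y - 2432/175)((175/4)y**2 - (1225/2)y + 8575/4) + (0)
Last nonzero remainder: (175/4)y**2 - (1225/2)y + 8575/4. Dividing through by 175/4 gives the monic gcd y**2 - 14y + 49.
Cancel y**2 - 14y + 49 from numerator and denominator to get the reduced form.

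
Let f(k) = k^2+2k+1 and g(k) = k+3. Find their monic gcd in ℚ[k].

Apply the Euclidean algorithm:
  k^2+2k+1 = (k−1)(k+3) + (4)
  k+3 = ((1/4)k+3/4)(4) + (0)
The last nonzero remainder is the constant 4, so the polynomials are coprime and gcd = 1.

1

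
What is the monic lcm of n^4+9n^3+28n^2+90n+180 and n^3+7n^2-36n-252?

n^6+10n^5-5n^4-260n^3-906n^2-3600n-7560

Apply the Euclidean algorithm:
  n^4+9n^3+28n^2+90n+180 = (n+2)(n^3+7n^2-36n-252) + (50n^2+414n+684)
  n^3+7n^2-36n-252 = ((1/50)n-16/625)(50n^2+414n+684) + (-(24426/625)n-146556/625)
  50n^2+414n+684 = (-(15625/12213)n-11875/4071)(-(24426/625)n-146556/625) + (0)
Last nonzero remainder: -(24426/625)n-146556/625. Dividing through by -24426/625 gives the monic gcd n+6.
Then lcm(f, g) = f·g / gcd(f, g); expanding and making the result monic gives the answer.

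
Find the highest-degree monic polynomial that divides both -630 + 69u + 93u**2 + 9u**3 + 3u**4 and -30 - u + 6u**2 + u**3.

-6 + u + u**2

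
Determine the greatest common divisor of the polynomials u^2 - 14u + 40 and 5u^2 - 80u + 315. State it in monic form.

Apply the Euclidean algorithm:
  u^2 - 14u + 40 = (1/5)(5u^2 - 80u + 315) + (2u - 23)
  5u^2 - 80u + 315 = ((5/2)u - 45/4)(2u - 23) + (225/4)
  2u - 23 = ((8/225)u - 92/225)(225/4) + (0)
The last nonzero remainder is the constant 225/4, so the polynomials are coprime and gcd = 1.

1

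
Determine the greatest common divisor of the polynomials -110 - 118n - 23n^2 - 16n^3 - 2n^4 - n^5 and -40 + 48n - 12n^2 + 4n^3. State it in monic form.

10 - 2n + n^2

Euclidean algorithm in ℚ[n]:
  -n^5 - 2n^4 - 16n^3 - 23n^2 - 118n - 110 = (-(1/4)n^2 - (5/4)n - 19/4)(4n^3 - 12n^2 + 48n - 40) + (-30n^2 + 60n - 300)
  4n^3 - 12n^2 + 48n - 40 = (-(2/15)n + 2/15)(-30n^2 + 60n - 300) + (0)
Last nonzero remainder: -30n^2 + 60n - 300. Dividing through by -30 gives the monic gcd n^2 - 2n + 10.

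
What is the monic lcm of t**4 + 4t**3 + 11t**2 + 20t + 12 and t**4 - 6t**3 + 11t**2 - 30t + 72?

t**6 - 3t**5 - 5t**4 - 9t**3 + 4t**2 + 156t + 144

Repeated division with remainder:
  t**4 + 4t**3 + 11t**2 + 20t + 12 = (t**4 - 6t**3 + 11t**2 - 30t + 72) + (10t**3 + 50t - 60)
  t**4 - 6t**3 + 11t**2 - 30t + 72 = ((1/10)t - 3/5)(10t**3 + 50t - 60) + (6t**2 + 6t + 36)
  10t**3 + 50t - 60 = ((5/3)t - 5/3)(6t**2 + 6t + 36) + (0)
Last nonzero remainder: 6t**2 + 6t + 36. Dividing through by 6 gives the monic gcd t**2 + t + 6.
Then lcm(f, g) = f·g / gcd(f, g); expanding and making the result monic gives the answer.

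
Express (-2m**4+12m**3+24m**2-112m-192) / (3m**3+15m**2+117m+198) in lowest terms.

(-2m**3+16m**2-8m-96)/(3m**2+9m+99)

By polynomial division,
  -2m**4+12m**3+24m**2-112m-192 = (-(2/3)m+22/3)(3m**3+15m**2+117m+198) + (-8m**2-838m-1644)
  3m**3+15m**2+117m+198 = (-(3/8)m+1197/32)(-8m**2-838m-1644) + ((493551/16)m+493551/8)
  -8m**2-838m-1644 = (-(128/493551)m-4384/164517)((493551/16)m+493551/8) + (0)
Last nonzero remainder: (493551/16)m+493551/8. Dividing through by 493551/16 gives the monic gcd m+2.
Cancel m+2 from numerator and denominator to get the reduced form.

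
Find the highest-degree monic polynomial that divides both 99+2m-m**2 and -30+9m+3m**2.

1

By polynomial division,
  -m**2+2m+99 = (-1/3)(3m**2+9m-30) + (5m+89)
  3m**2+9m-30 = ((3/5)m-222/25)(5m+89) + (19008/25)
  5m+89 = ((125/19008)m+2225/19008)(19008/25) + (0)
The last nonzero remainder is the constant 19008/25, so the polynomials are coprime and gcd = 1.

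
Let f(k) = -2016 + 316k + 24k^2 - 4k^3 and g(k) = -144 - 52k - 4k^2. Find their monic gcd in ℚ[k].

9 + k

Repeated division with remainder:
  -4k^3 + 24k^2 + 316k - 2016 = (k - 19)(-4k^2 - 52k - 144) + (-528k - 4752)
  -4k^2 - 52k - 144 = ((1/132)k + 1/33)(-528k - 4752) + (0)
Last nonzero remainder: -528k - 4752. Dividing through by -528 gives the monic gcd k + 9.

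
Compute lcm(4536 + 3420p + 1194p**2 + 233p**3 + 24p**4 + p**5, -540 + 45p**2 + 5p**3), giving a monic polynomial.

-13608 - 5724p - 162p**2 + 495p**3 + 161p**4 + 21p**5 + p**6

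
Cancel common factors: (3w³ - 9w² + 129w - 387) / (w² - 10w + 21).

(3w² + 129)/(w - 7)

Apply the Euclidean algorithm:
  3w³ - 9w² + 129w - 387 = (3w + 21)(w² - 10w + 21) + (276w - 828)
  w² - 10w + 21 = ((1/276)w - 7/276)(276w - 828) + (0)
Last nonzero remainder: 276w - 828. Dividing through by 276 gives the monic gcd w - 3.
Cancel w - 3 from numerator and denominator to get the reduced form.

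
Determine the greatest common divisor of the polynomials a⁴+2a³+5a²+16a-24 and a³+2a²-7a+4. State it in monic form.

a-1

Euclidean algorithm in ℚ[a]:
  a⁴+2a³+5a²+16a-24 = (a)(a³+2a²-7a+4) + (12a²+12a-24)
  a³+2a²-7a+4 = ((1/12)a+1/12)(12a²+12a-24) + (-6a+6)
  12a²+12a-24 = (-2a-4)(-6a+6) + (0)
Last nonzero remainder: -6a+6. Dividing through by -6 gives the monic gcd a-1.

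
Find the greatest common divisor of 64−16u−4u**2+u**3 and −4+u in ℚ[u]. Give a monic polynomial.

−4+u

By polynomial division,
  u**3−4u**2−16u+64 = (u**2−16)(u−4) + (0)
The last nonzero remainder u−4 is already monic.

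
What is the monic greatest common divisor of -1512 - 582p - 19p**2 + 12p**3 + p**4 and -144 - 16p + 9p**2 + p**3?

By polynomial division,
  p**4 + 12p**3 - 19p**2 - 582p - 1512 = (p + 3)(p**3 + 9p**2 - 16p - 144) + (-30p**2 - 390p - 1080)
  p**3 + 9p**2 - 16p - 144 = (-(1/30)p + 2/15)(-30p**2 - 390p - 1080) + (0)
Last nonzero remainder: -30p**2 - 390p - 1080. Dividing through by -30 gives the monic gcd p**2 + 13p + 36.

36 + 13p + p**2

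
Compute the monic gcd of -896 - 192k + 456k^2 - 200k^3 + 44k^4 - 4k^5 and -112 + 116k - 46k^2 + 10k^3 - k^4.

-56 + 30k - 8k^2 + k^3

By polynomial division,
  -4k^5 + 44k^4 - 200k^3 + 456k^2 - 192k - 896 = (4k - 4)(-k^4 + 10k^3 - 46k^2 + 116k - 112) + (24k^3 - 192k^2 + 720k - 1344)
  -k^4 + 10k^3 - 46k^2 + 116k - 112 = (-(1/24)k + 1/12)(24k^3 - 192k^2 + 720k - 1344) + (0)
Last nonzero remainder: 24k^3 - 192k^2 + 720k - 1344. Dividing through by 24 gives the monic gcd k^3 - 8k^2 + 30k - 56.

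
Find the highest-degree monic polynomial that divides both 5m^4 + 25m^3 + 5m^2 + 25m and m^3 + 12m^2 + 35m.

m^2 + 5m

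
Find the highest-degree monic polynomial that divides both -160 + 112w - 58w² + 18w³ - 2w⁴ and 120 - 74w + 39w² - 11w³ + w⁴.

By polynomial division,
  -2w⁴ + 18w³ - 58w² + 112w - 160 = (-2)(w⁴ - 11w³ + 39w² - 74w + 120) + (-4w³ + 20w² - 36w + 80)
  w⁴ - 11w³ + 39w² - 74w + 120 = (-(1/4)w + 3/2)(-4w³ + 20w² - 36w + 80) + (0)
Last nonzero remainder: -4w³ + 20w² - 36w + 80. Dividing through by -4 gives the monic gcd w³ - 5w² + 9w - 20.

-20 + 9w - 5w² + w³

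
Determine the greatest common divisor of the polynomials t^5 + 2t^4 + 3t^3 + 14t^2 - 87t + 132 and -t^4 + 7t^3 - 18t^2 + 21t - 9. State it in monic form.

t^2 - 3t + 3

Euclidean algorithm in ℚ[t]:
  t^5 + 2t^4 + 3t^3 + 14t^2 - 87t + 132 = (-t - 9)(-t^4 + 7t^3 - 18t^2 + 21t - 9) + (48t^3 - 127t^2 + 93t + 51)
  -t^4 + 7t^3 - 18t^2 + 21t - 9 = (-(1/48)t + 209/2304)(48t^3 - 127t^2 + 93t + 51) + (-(10465/2304)t^2 + (10465/768)t - 10465/768)
  48t^3 - 127t^2 + 93t + 51 = (-(110592/10465)t - 39168/10465)(-(10465/2304)t^2 + (10465/768)t - 10465/768) + (0)
Last nonzero remainder: -(10465/2304)t^2 + (10465/768)t - 10465/768. Dividing through by -10465/2304 gives the monic gcd t^2 - 3t + 3.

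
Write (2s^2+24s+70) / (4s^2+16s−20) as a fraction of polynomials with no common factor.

(s+7)/(2s−2)

Apply the Euclidean algorithm:
  2s^2+24s+70 = (1/2)(4s^2+16s−20) + (16s+80)
  4s^2+16s−20 = ((1/4)s−1/4)(16s+80) + (0)
Last nonzero remainder: 16s+80. Dividing through by 16 gives the monic gcd s+5.
Cancel s+5 from numerator and denominator to get the reduced form.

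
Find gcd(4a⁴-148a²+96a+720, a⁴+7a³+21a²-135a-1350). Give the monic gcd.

Repeated division with remainder:
  4a⁴-148a²+96a+720 = (4)(a⁴+7a³+21a²-135a-1350) + (-28a³-232a²+636a+6120)
  a⁴+7a³+21a²-135a-1350 = (-(1/28)a+9/196)(-28a³-232a²+636a+6120) + ((2664/49)a²+(2664/49)a-79920/49)
  -28a³-232a²+636a+6120 = (-(343/666)a-833/222)((2664/49)a²+(2664/49)a-79920/49) + (0)
Last nonzero remainder: (2664/49)a²+(2664/49)a-79920/49. Dividing through by 2664/49 gives the monic gcd a²+a-30.

a²+a-30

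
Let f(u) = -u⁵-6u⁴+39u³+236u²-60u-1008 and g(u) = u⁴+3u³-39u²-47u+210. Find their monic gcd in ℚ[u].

u³+8u²+u-42

Apply the Euclidean algorithm:
  -u⁵-6u⁴+39u³+236u²-60u-1008 = (-u-3)(u⁴+3u³-39u²-47u+210) + (9u³+72u²+9u-378)
  u⁴+3u³-39u²-47u+210 = ((1/9)u-5/9)(9u³+72u²+9u-378) + (0)
Last nonzero remainder: 9u³+72u²+9u-378. Dividing through by 9 gives the monic gcd u³+8u²+u-42.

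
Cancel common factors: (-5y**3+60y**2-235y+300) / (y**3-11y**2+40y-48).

(-5y+25)/(y-4)

By polynomial division,
  -5y**3+60y**2-235y+300 = (-5)(y**3-11y**2+40y-48) + (5y**2-35y+60)
  y**3-11y**2+40y-48 = ((1/5)y-4/5)(5y**2-35y+60) + (0)
Last nonzero remainder: 5y**2-35y+60. Dividing through by 5 gives the monic gcd y**2-7y+12.
Cancel y**2-7y+12 from numerator and denominator to get the reduced form.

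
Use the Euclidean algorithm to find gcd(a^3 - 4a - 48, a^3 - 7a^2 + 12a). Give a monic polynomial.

a - 4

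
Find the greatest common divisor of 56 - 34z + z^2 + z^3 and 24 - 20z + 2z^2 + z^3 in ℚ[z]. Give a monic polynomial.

-2 + z

By polynomial division,
  z^3 + z^2 - 34z + 56 = (z^3 + 2z^2 - 20z + 24) + (-z^2 - 14z + 32)
  z^3 + 2z^2 - 20z + 24 = (-z + 12)(-z^2 - 14z + 32) + (180z - 360)
  -z^2 - 14z + 32 = (-(1/180)z - 4/45)(180z - 360) + (0)
Last nonzero remainder: 180z - 360. Dividing through by 180 gives the monic gcd z - 2.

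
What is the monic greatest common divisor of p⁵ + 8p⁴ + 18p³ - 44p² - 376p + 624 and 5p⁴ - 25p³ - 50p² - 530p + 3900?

Repeated division with remainder:
  p⁵ + 8p⁴ + 18p³ - 44p² - 376p + 624 = ((1/5)p + 13/5)(5p⁴ - 25p³ - 50p² - 530p + 3900) + (93p³ + 192p² + 222p - 9516)
  5p⁴ - 25p³ - 50p² - 530p + 3900 = ((5/93)p - 365/961)(93p³ + 192p² + 222p - 9516) + ((10560/961)p² + (63360/961)p + 274560/961)
  93p³ + 192p² + 222p - 9516 = ((29791/3520)p - 58621/1760)((10560/961)p² + (63360/961)p + 274560/961) + (0)
Last nonzero remainder: (10560/961)p² + (63360/961)p + 274560/961. Dividing through by 10560/961 gives the monic gcd p² + 6p + 26.

p² + 6p + 26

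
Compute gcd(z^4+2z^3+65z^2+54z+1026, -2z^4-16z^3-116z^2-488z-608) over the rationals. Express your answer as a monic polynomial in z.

By polynomial division,
  z^4+2z^3+65z^2+54z+1026 = (-1/2)(-2z^4-16z^3-116z^2-488z-608) + (-6z^3+7z^2-190z+722)
  -2z^4-16z^3-116z^2-488z-608 = ((1/3)z+55/18)(-6z^3+7z^2-190z+722) + (-(1333/18)z^2-(1333/9)z-25327/9)
  -6z^3+7z^2-190z+722 = ((108/1333)z-342/1333)(-(1333/18)z^2-(1333/9)z-25327/9) + (0)
Last nonzero remainder: -(1333/18)z^2-(1333/9)z-25327/9. Dividing through by -1333/18 gives the monic gcd z^2+2z+38.

z^2+2z+38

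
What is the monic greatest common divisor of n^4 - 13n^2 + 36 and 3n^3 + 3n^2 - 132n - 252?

n + 2

Repeated division with remainder:
  n^4 - 13n^2 + 36 = ((1/3)n - 1/3)(3n^3 + 3n^2 - 132n - 252) + (32n^2 + 40n - 48)
  3n^3 + 3n^2 - 132n - 252 = ((3/32)n - 3/128)(32n^2 + 40n - 48) + (-(2025/16)n - 2025/8)
  32n^2 + 40n - 48 = (-(512/2025)n + 128/675)(-(2025/16)n - 2025/8) + (0)
Last nonzero remainder: -(2025/16)n - 2025/8. Dividing through by -2025/16 gives the monic gcd n + 2.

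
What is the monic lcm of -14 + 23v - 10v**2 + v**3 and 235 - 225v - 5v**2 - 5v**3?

Apply the Euclidean algorithm:
  v**3 - 10v**2 + 23v - 14 = (-1/5)(-5v**3 - 5v**2 - 225v + 235) + (-11v**2 - 22v + 33)
  -5v**3 - 5v**2 - 225v + 235 = ((5/11)v - 5/11)(-11v**2 - 22v + 33) + (-250v + 250)
  -11v**2 - 22v + 33 = ((11/250)v + 33/250)(-250v + 250) + (0)
Last nonzero remainder: -250v + 250. Dividing through by -250 gives the monic gcd v - 1.
Then lcm(f, g) = f·g / gcd(f, g); expanding and making the result monic gives the answer.

-658 + 1053v - 438v**2 + 50v**3 - 8v**4 + v**5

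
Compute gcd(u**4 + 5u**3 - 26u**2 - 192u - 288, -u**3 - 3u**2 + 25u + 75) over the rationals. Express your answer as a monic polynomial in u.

u + 3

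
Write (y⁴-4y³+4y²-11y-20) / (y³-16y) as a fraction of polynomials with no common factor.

By polynomial division,
  y⁴-4y³+4y²-11y-20 = (y-4)(y³-16y) + (20y²-75y-20)
  y³-16y = ((1/20)y+3/16)(20y²-75y-20) + (-(15/16)y+15/4)
  20y²-75y-20 = (-(64/3)y-16/3)(-(15/16)y+15/4) + (0)
Last nonzero remainder: -(15/16)y+15/4. Dividing through by -15/16 gives the monic gcd y-4.
Cancel y-4 from numerator and denominator to get the reduced form.

(y³+4y+5)/(y²+4y)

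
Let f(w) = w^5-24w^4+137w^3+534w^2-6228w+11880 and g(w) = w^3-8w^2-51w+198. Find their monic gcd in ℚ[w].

w^3-8w^2-51w+198

By polynomial division,
  w^5-24w^4+137w^3+534w^2-6228w+11880 = (w^2-16w+60)(w^3-8w^2-51w+198) + (0)
The last nonzero remainder w^3-8w^2-51w+198 is already monic.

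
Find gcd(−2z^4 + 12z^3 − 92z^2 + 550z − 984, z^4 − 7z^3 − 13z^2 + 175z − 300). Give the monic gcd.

Euclidean algorithm in ℚ[z]:
  −2z^4 + 12z^3 − 92z^2 + 550z − 984 = (−2)(z^4 − 7z^3 − 13z^2 + 175z − 300) + (−2z^3 − 118z^2 + 900z − 1584)
  z^4 − 7z^3 − 13z^2 + 175z − 300 = (−(1/2)z + 33)(−2z^3 − 118z^2 + 900z − 1584) + (4331z^2 − 30317z + 51972)
  −2z^3 − 118z^2 + 900z − 1584 = (−(2/4331)z − 132/4331)(4331z^2 − 30317z + 51972) + (0)
Last nonzero remainder: 4331z^2 − 30317z + 51972. Dividing through by 4331 gives the monic gcd z^2 − 7z + 12.

z^2 − 7z + 12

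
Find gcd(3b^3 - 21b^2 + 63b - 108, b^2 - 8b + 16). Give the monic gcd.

b - 4

By polynomial division,
  3b^3 - 21b^2 + 63b - 108 = (3b + 3)(b^2 - 8b + 16) + (39b - 156)
  b^2 - 8b + 16 = ((1/39)b - 4/39)(39b - 156) + (0)
Last nonzero remainder: 39b - 156. Dividing through by 39 gives the monic gcd b - 4.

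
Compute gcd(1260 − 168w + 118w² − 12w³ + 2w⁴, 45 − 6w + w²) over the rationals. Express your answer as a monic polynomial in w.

45 − 6w + w²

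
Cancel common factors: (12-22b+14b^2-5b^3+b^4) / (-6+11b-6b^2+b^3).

(6-2b+b^2)/(-3+b)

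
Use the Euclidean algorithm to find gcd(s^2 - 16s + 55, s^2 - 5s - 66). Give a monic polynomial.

s - 11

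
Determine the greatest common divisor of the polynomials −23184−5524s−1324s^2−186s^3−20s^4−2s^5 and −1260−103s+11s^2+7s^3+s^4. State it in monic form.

Repeated division with remainder:
  −2s^5−20s^4−186s^3−1324s^2−5524s−23184 = (−2s−6)(s^4+7s^3+11s^2−103s−1260) + (−122s^3−1464s^2−8662s−30744)
  s^4+7s^3+11s^2−103s−1260 = (−(1/122)s+5/122)(−122s^3−1464s^2−8662s−30744) + (0)
Last nonzero remainder: −122s^3−1464s^2−8662s−30744. Dividing through by −122 gives the monic gcd s^3+12s^2+71s+252.

252+71s+12s^2+s^3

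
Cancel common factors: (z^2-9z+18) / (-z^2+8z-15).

Repeated division with remainder:
  z^2-9z+18 = (-1)(-z^2+8z-15) + (-z+3)
  -z^2+8z-15 = (z-5)(-z+3) + (0)
Last nonzero remainder: -z+3. Dividing through by -1 gives the monic gcd z-3.
Cancel z-3 from numerator and denominator to get the reduced form.

(-z+6)/(z-5)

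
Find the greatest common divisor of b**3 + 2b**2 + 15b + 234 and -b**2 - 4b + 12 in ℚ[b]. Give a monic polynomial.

Apply the Euclidean algorithm:
  b**3 + 2b**2 + 15b + 234 = (-b + 2)(-b**2 - 4b + 12) + (35b + 210)
  -b**2 - 4b + 12 = (-(1/35)b + 2/35)(35b + 210) + (0)
Last nonzero remainder: 35b + 210. Dividing through by 35 gives the monic gcd b + 6.

b + 6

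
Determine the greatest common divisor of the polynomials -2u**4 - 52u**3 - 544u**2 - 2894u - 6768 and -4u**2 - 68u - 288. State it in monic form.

u**2 + 17u + 72

Apply the Euclidean algorithm:
  -2u**4 - 52u**3 - 544u**2 - 2894u - 6768 = ((1/2)u**2 + (9/2)u + 47/2)(-4u**2 - 68u - 288) + (0)
Last nonzero remainder: -4u**2 - 68u - 288. Dividing through by -4 gives the monic gcd u**2 + 17u + 72.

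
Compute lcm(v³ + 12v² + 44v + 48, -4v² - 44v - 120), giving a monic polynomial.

Euclidean algorithm in ℚ[v]:
  v³ + 12v² + 44v + 48 = (-(1/4)v - 1/4)(-4v² - 44v - 120) + (3v + 18)
  -4v² - 44v - 120 = (-(4/3)v - 20/3)(3v + 18) + (0)
Last nonzero remainder: 3v + 18. Dividing through by 3 gives the monic gcd v + 6.
Then lcm(f, g) = f·g / gcd(f, g); expanding and making the result monic gives the answer.

v⁴ + 17v³ + 104v² + 268v + 240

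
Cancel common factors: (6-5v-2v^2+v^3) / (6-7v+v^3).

(-6-v+v^2)/(-6+v+v^2)

Apply the Euclidean algorithm:
  v^3-2v^2-5v+6 = (v^3-7v+6) + (-2v^2+2v)
  v^3-7v+6 = (-(1/2)v-1/2)(-2v^2+2v) + (-6v+6)
  -2v^2+2v = ((1/3)v)(-6v+6) + (0)
Last nonzero remainder: -6v+6. Dividing through by -6 gives the monic gcd v-1.
Cancel v-1 from numerator and denominator to get the reduced form.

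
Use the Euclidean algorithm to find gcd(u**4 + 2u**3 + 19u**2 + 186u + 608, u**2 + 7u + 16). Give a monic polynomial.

By polynomial division,
  u**4 + 2u**3 + 19u**2 + 186u + 608 = (u**2 - 5u + 38)(u**2 + 7u + 16) + (0)
The last nonzero remainder u**2 + 7u + 16 is already monic.

u**2 + 7u + 16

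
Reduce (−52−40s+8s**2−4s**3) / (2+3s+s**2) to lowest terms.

By polynomial division,
  −4s**3+8s**2−40s−52 = (−4s+20)(s**2+3s+2) + (−92s−92)
  s**2+3s+2 = (−(1/92)s−1/46)(−92s−92) + (0)
Last nonzero remainder: −92s−92. Dividing through by −92 gives the monic gcd s+1.
Cancel s+1 from numerator and denominator to get the reduced form.

(−52+12s−4s**2)/(2+s)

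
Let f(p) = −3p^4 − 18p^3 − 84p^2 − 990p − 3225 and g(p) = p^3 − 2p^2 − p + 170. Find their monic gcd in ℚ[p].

p + 5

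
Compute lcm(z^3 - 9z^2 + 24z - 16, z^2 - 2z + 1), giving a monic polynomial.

z^4 - 10z^3 + 33z^2 - 40z + 16

Repeated division with remainder:
  z^3 - 9z^2 + 24z - 16 = (z - 7)(z^2 - 2z + 1) + (9z - 9)
  z^2 - 2z + 1 = ((1/9)z - 1/9)(9z - 9) + (0)
Last nonzero remainder: 9z - 9. Dividing through by 9 gives the monic gcd z - 1.
Then lcm(f, g) = f·g / gcd(f, g); expanding and making the result monic gives the answer.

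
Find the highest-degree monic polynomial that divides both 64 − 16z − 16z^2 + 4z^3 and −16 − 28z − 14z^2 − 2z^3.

2 + z

Repeated division with remainder:
  4z^3 − 16z^2 − 16z + 64 = (−2)(−2z^3 − 14z^2 − 28z − 16) + (−44z^2 − 72z + 32)
  −2z^3 − 14z^2 − 28z − 16 = ((1/22)z + 59/242)(−44z^2 − 72z + 32) + (−(1440/121)z − 2880/121)
  −44z^2 − 72z + 32 = ((1331/360)z − 121/90)(−(1440/121)z − 2880/121) + (0)
Last nonzero remainder: −(1440/121)z − 2880/121. Dividing through by −1440/121 gives the monic gcd z + 2.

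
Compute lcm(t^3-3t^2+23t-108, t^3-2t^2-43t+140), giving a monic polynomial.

t^5-t^4-18t^3+43t^2-1021t+3780

Apply the Euclidean algorithm:
  t^3-3t^2+23t-108 = (t^3-2t^2-43t+140) + (-t^2+66t-248)
  t^3-2t^2-43t+140 = (-t-64)(-t^2+66t-248) + (3933t-15732)
  -t^2+66t-248 = (-(1/3933)t+62/3933)(3933t-15732) + (0)
Last nonzero remainder: 3933t-15732. Dividing through by 3933 gives the monic gcd t-4.
Then lcm(f, g) = f·g / gcd(f, g); expanding and making the result monic gives the answer.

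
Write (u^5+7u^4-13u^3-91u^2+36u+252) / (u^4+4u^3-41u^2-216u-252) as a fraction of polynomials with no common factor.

(u^3+2u^2-29u+42)/(u^2-u-42)

Apply the Euclidean algorithm:
  u^5+7u^4-13u^3-91u^2+36u+252 = (u+3)(u^4+4u^3-41u^2-216u-252) + (16u^3+248u^2+936u+1008)
  u^4+4u^3-41u^2-216u-252 = ((1/16)u-23/32)(16u^3+248u^2+936u+1008) + ((315/4)u^2+(1575/4)u+945/2)
  16u^3+248u^2+936u+1008 = ((64/315)u+32/15)((315/4)u^2+(1575/4)u+945/2) + (0)
Last nonzero remainder: (315/4)u^2+(1575/4)u+945/2. Dividing through by 315/4 gives the monic gcd u^2+5u+6.
Cancel u^2+5u+6 from numerator and denominator to get the reduced form.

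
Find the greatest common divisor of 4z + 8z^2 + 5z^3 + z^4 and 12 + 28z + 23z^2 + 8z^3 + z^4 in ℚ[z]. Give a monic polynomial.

By polynomial division,
  z^4 + 5z^3 + 8z^2 + 4z = (z^4 + 8z^3 + 23z^2 + 28z + 12) + (-3z^3 - 15z^2 - 24z - 12)
  z^4 + 8z^3 + 23z^2 + 28z + 12 = (-(1/3)z - 1)(-3z^3 - 15z^2 - 24z - 12) + (0)
Last nonzero remainder: -3z^3 - 15z^2 - 24z - 12. Dividing through by -3 gives the monic gcd z^3 + 5z^2 + 8z + 4.

4 + 8z + 5z^2 + z^3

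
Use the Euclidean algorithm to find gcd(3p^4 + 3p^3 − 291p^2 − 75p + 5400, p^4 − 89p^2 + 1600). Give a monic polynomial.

p^3 − 8p^2 − 25p + 200

Apply the Euclidean algorithm:
  3p^4 + 3p^3 − 291p^2 − 75p + 5400 = (3)(p^4 − 89p^2 + 1600) + (3p^3 − 24p^2 − 75p + 600)
  p^4 − 89p^2 + 1600 = ((1/3)p + 8/3)(3p^3 − 24p^2 − 75p + 600) + (0)
Last nonzero remainder: 3p^3 − 24p^2 − 75p + 600. Dividing through by 3 gives the monic gcd p^3 − 8p^2 − 25p + 200.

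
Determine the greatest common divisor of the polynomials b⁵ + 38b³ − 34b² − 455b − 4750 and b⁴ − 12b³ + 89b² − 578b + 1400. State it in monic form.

b² − b + 50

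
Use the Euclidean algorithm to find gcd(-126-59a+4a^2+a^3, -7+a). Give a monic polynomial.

-7+a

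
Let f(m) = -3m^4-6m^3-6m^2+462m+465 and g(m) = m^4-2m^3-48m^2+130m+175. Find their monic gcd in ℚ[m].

Euclidean algorithm in ℚ[m]:
  -3m^4-6m^3-6m^2+462m+465 = (-3)(m^4-2m^3-48m^2+130m+175) + (-12m^3-150m^2+852m+990)
  m^4-2m^3-48m^2+130m+175 = (-(1/12)m+29/24)(-12m^3-150m^2+852m+990) + ((817/4)m^2-817m-4085/4)
  -12m^3-150m^2+852m+990 = (-(48/817)m-792/817)((817/4)m^2-817m-4085/4) + (0)
Last nonzero remainder: (817/4)m^2-817m-4085/4. Dividing through by 817/4 gives the monic gcd m^2-4m-5.

m^2-4m-5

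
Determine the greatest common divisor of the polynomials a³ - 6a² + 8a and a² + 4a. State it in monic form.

a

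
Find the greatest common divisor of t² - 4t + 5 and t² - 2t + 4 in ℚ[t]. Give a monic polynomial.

1

By polynomial division,
  t² - 4t + 5 = (t² - 2t + 4) + (-2t + 1)
  t² - 2t + 4 = (-(1/2)t + 3/4)(-2t + 1) + (13/4)
  -2t + 1 = (-(8/13)t + 4/13)(13/4) + (0)
The last nonzero remainder is the constant 13/4, so the polynomials are coprime and gcd = 1.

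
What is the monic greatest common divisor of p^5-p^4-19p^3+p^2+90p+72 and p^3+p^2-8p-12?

Euclidean algorithm in ℚ[p]:
  p^5-p^4-19p^3+p^2+90p+72 = (p^2-2p-9)(p^3+p^2-8p-12) + (6p^2-6p-36)
  p^3+p^2-8p-12 = ((1/6)p+1/3)(6p^2-6p-36) + (0)
Last nonzero remainder: 6p^2-6p-36. Dividing through by 6 gives the monic gcd p^2-p-6.

p^2-p-6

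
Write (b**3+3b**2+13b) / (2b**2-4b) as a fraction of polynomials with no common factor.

By polynomial division,
  b**3+3b**2+13b = ((1/2)b+5/2)(2b**2-4b) + (23b)
  2b**2-4b = ((2/23)b-4/23)(23b) + (0)
Last nonzero remainder: 23b. Dividing through by 23 gives the monic gcd b.
Cancel b from numerator and denominator to get the reduced form.

(b**2+3b+13)/(2b-4)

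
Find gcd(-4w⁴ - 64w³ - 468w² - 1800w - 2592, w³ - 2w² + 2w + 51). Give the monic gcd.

Repeated division with remainder:
  -4w⁴ - 64w³ - 468w² - 1800w - 2592 = (-4w - 72)(w³ - 2w² + 2w + 51) + (-604w² - 1452w + 1080)
  w³ - 2w² + 2w + 51 = (-(1/604)w + 665/91204)(-604w² - 1452w + 1080) + ((327767/22801)w + 983301/22801)
  -604w² - 1452w + 1080 = (-(13771804/327767)w + 8208360/327767)((327767/22801)w + 983301/22801) + (0)
Last nonzero remainder: (327767/22801)w + 983301/22801. Dividing through by 327767/22801 gives the monic gcd w + 3.

w + 3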